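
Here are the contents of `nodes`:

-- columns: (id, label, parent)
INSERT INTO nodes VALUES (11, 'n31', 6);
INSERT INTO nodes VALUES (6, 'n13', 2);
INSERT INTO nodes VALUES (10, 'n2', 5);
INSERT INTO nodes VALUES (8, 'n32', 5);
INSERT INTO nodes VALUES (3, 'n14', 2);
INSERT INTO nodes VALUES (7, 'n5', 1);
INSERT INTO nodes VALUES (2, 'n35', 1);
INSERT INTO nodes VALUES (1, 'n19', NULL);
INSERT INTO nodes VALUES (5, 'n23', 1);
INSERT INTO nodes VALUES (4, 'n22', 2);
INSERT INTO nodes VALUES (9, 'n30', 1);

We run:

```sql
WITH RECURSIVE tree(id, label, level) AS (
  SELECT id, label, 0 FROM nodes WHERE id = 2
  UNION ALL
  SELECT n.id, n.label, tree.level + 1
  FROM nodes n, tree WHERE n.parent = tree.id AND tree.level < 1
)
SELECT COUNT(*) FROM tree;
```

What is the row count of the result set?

4

Base: id=2 (n35) at level 0.
Iteration 1: rows with parent in {2} -> n14 (id 3, level 1), n22 (id 4, level 1), n13 (id 6, level 1).
Iteration 2: level < 1 fails for all current rows; recursion stops.
Total rows emitted: 4.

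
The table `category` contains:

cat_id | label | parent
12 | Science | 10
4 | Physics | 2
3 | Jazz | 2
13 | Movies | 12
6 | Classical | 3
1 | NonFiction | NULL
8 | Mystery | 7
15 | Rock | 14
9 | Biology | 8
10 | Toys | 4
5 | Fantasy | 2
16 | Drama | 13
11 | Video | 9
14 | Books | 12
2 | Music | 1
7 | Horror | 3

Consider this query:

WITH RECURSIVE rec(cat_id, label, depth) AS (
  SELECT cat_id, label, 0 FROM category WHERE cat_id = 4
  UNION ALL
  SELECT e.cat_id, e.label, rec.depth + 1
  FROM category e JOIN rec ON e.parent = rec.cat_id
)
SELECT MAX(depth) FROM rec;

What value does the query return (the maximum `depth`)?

Base: cat_id=4 (Physics) at depth 0.
Iteration 1: rows with parent in {4} -> Toys (id 10, depth 1).
Iteration 2: rows with parent in {10} -> Science (id 12, depth 2).
Iteration 3: rows with parent in {12} -> Movies (id 13, depth 3), Books (id 14, depth 3).
Iteration 4: rows with parent in {13,14} -> Rock (id 15, depth 4), Drama (id 16, depth 4).
Iteration 5: no rows with parent in {15,16}; recursion stops.
depth values: 0, 1, 2, 3, 3, 4, 4; the maximum is 4.

4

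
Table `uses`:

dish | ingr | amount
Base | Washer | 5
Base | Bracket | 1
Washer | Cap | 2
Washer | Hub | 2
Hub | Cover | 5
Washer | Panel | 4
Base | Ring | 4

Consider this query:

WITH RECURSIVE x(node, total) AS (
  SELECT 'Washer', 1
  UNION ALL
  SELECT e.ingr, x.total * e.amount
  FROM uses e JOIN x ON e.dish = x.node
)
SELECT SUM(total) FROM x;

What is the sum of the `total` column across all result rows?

Base: (Washer, total=1).
Iteration 1: components of {Washer} -> Cap = 1*2 = 2, Hub = 1*2 = 2, Panel = 1*4 = 4.
Iteration 2: components of {Cap,Hub,Panel} -> Cover = 2*5 = 10.
Iteration 3: no further components; recursion stops.
SUM(total) = 1 + 2 + 2 + 4 + 10 = 19.

19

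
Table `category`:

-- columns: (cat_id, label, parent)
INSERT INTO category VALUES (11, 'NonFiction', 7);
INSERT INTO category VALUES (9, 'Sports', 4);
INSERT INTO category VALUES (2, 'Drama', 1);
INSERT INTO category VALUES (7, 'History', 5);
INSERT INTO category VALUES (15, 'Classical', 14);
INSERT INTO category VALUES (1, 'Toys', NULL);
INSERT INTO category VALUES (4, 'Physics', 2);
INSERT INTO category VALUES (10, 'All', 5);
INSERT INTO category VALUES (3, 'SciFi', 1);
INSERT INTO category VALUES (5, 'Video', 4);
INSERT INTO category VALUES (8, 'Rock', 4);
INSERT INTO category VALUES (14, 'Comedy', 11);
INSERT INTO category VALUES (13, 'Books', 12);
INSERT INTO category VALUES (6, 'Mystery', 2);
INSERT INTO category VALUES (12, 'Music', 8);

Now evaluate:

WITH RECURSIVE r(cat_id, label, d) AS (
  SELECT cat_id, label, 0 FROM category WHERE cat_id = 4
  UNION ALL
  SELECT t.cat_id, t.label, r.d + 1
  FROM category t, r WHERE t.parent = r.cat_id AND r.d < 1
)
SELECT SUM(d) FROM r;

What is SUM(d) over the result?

3

Base: cat_id=4 (Physics) at d 0.
Iteration 1: rows with parent in {4} -> Video (id 5, d 1), Rock (id 8, d 1), Sports (id 9, d 1).
Iteration 2: d < 1 fails for all current rows; recursion stops.
SUM(d) = 0 + 1 + 1 + 1 = 3.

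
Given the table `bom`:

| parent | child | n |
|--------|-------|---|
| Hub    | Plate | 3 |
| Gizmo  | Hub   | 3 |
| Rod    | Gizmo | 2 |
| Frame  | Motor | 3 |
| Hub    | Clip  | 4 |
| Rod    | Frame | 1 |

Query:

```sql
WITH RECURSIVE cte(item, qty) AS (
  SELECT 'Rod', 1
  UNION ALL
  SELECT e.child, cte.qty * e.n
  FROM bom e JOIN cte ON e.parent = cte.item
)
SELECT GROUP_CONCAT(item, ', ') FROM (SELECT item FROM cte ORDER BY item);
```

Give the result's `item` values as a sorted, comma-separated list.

Clip, Frame, Gizmo, Hub, Motor, Plate, Rod

Base: (Rod, qty=1).
Iteration 1: components of {Rod} -> Frame = 1*1 = 1, Gizmo = 1*2 = 2.
Iteration 2: components of {Frame,Gizmo} -> Hub = 2*3 = 6, Motor = 1*3 = 3.
Iteration 3: components of {Hub,Motor} -> Clip = 6*4 = 24, Plate = 6*3 = 18.
Iteration 4: no further components; recursion stops.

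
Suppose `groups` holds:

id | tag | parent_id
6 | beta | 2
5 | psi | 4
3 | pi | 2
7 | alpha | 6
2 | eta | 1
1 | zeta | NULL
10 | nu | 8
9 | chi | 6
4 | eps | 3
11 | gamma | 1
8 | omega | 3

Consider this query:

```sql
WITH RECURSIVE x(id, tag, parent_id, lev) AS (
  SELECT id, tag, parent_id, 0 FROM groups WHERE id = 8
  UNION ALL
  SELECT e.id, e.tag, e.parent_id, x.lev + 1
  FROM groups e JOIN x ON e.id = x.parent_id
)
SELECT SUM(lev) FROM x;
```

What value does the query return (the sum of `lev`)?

Base: id=8 (omega), parent_id=3, lev 0.
Iteration 1: join on id=3 -> pi (id 3, parent_id=2, lev 1).
Iteration 2: join on id=2 -> eta (id 2, parent_id=1, lev 2).
Iteration 3: join on id=1 -> zeta (id 1, parent_id=NULL, lev 3).
Iteration 4: parent_id is NULL; no match; recursion stops.
SUM(lev) = 0 + 1 + 2 + 3 = 6.

6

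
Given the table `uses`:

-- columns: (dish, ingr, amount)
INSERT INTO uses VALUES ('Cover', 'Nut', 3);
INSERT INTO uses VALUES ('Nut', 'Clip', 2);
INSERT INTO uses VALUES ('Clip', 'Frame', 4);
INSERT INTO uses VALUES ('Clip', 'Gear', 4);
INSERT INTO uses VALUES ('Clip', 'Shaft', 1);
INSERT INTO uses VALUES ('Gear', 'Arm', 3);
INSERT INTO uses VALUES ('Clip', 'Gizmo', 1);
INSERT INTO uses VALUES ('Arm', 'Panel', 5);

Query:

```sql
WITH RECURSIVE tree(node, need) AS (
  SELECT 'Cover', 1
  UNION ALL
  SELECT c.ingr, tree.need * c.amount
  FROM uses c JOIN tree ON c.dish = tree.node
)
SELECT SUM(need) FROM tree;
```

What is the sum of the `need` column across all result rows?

Base: (Cover, need=1).
Iteration 1: components of {Cover} -> Nut = 1*3 = 3.
Iteration 2: components of {Nut} -> Clip = 3*2 = 6.
Iteration 3: components of {Clip} -> Frame = 6*4 = 24, Gear = 6*4 = 24, Gizmo = 6*1 = 6, Shaft = 6*1 = 6.
Iteration 4: components of {Frame,Gear,Gizmo,Shaft} -> Arm = 24*3 = 72.
Iteration 5: components of {Arm} -> Panel = 72*5 = 360.
Iteration 6: no further components; recursion stops.
SUM(need) = 1 + 3 + 6 + 24 + 24 + 6 + 6 + 72 + 360 = 502.

502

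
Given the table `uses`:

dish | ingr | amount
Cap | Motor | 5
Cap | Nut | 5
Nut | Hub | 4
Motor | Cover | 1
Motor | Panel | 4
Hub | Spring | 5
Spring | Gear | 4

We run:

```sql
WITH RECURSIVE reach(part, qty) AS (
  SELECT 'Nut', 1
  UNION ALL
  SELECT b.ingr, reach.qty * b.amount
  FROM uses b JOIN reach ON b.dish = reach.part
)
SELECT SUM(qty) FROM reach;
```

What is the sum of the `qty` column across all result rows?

Base: (Nut, qty=1).
Iteration 1: components of {Nut} -> Hub = 1*4 = 4.
Iteration 2: components of {Hub} -> Spring = 4*5 = 20.
Iteration 3: components of {Spring} -> Gear = 20*4 = 80.
Iteration 4: no further components; recursion stops.
SUM(qty) = 1 + 4 + 20 + 80 = 105.

105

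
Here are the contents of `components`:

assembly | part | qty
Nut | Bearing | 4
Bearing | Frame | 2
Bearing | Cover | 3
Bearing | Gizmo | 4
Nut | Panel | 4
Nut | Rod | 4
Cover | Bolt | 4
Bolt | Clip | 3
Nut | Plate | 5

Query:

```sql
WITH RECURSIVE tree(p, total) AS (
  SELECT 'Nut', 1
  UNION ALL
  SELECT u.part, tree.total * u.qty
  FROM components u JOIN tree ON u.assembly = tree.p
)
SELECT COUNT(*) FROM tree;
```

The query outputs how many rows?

10

Base: (Nut, total=1).
Iteration 1: components of {Nut} -> Bearing = 1*4 = 4, Panel = 1*4 = 4, Plate = 1*5 = 5, Rod = 1*4 = 4.
Iteration 2: components of {Bearing,Panel,Plate,Rod} -> Cover = 4*3 = 12, Frame = 4*2 = 8, Gizmo = 4*4 = 16.
Iteration 3: components of {Cover,Frame,Gizmo} -> Bolt = 12*4 = 48.
Iteration 4: components of {Bolt} -> Clip = 48*3 = 144.
Iteration 5: no further components; recursion stops.
Total rows emitted: 10.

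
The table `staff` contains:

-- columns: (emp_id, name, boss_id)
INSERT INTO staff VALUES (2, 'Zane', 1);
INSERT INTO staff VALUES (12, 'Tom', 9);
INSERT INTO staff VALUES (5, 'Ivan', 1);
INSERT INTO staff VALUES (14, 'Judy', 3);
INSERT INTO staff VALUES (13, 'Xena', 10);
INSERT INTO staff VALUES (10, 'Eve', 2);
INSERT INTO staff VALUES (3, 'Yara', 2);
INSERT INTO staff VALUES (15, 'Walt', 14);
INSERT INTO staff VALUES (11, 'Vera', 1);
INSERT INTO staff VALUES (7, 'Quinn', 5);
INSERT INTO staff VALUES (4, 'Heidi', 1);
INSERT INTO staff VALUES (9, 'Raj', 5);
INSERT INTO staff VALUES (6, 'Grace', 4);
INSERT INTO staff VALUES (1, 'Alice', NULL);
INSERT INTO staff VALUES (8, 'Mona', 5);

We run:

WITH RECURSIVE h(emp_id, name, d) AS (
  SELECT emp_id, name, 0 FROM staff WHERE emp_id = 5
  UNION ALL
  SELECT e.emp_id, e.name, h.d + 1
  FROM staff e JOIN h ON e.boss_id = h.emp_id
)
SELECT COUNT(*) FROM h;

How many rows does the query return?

Base: emp_id=5 (Ivan) at d 0.
Iteration 1: rows with boss_id in {5} -> Quinn (id 7, d 1), Mona (id 8, d 1), Raj (id 9, d 1).
Iteration 2: rows with boss_id in {7,8,9} -> Tom (id 12, d 2).
Iteration 3: no rows with boss_id in {12}; recursion stops.
Total rows emitted: 5.

5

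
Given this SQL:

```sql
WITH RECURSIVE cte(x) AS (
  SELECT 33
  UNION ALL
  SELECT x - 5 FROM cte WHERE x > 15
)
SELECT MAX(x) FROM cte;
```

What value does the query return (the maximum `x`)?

Base: x=33.
Iteration 1: 33 > 15 holds -> x = 33 - 5 = 28.
Iteration 2: 28 > 15 holds -> x = 28 - 5 = 23.
Iteration 3: 23 > 15 holds -> x = 23 - 5 = 18.
Iteration 4: 18 > 15 holds -> x = 18 - 5 = 13.
Iteration 5: 13 > 15 fails; recursion stops.
x values: 33, 28, 23, 18, 13; the maximum is 33.

33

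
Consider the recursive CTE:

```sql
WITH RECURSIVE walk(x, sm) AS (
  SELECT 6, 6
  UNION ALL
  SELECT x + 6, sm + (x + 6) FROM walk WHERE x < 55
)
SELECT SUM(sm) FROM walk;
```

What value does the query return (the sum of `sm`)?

Base: x=6, sm=6.
Iteration 1: 6 < 55 holds -> x = 6 + 6 = 12, sm = 6 + 12 = 18.
Iteration 2: 12 < 55 holds -> x = 12 + 6 = 18, sm = 18 + 18 = 36.
Iteration 3: 18 < 55 holds -> x = 18 + 6 = 24, sm = 36 + 24 = 60.
Iteration 4: 24 < 55 holds -> x = 24 + 6 = 30, sm = 60 + 30 = 90.
Iteration 5: 30 < 55 holds -> x = 30 + 6 = 36, sm = 90 + 36 = 126.
Iteration 6: 36 < 55 holds -> x = 36 + 6 = 42, sm = 126 + 42 = 168.
Iteration 7: 42 < 55 holds -> x = 42 + 6 = 48, sm = 168 + 48 = 216.
Iteration 8: 48 < 55 holds -> x = 48 + 6 = 54, sm = 216 + 54 = 270.
Iteration 9: 54 < 55 holds -> x = 54 + 6 = 60, sm = 270 + 60 = 330.
Iteration 10: 60 < 55 fails; recursion stops.
SUM(sm) = 6 + 18 + 36 + 60 + 90 + 126 + 168 + 216 + 270 + 330 = 1320.

1320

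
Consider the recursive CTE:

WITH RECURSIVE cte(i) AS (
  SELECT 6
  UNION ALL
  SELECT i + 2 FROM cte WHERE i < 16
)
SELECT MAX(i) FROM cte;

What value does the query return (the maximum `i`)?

Base: i=6.
Iteration 1: 6 < 16 holds -> i = 6 + 2 = 8.
Iteration 2: 8 < 16 holds -> i = 8 + 2 = 10.
Iteration 3: 10 < 16 holds -> i = 10 + 2 = 12.
Iteration 4: 12 < 16 holds -> i = 12 + 2 = 14.
Iteration 5: 14 < 16 holds -> i = 14 + 2 = 16.
Iteration 6: 16 < 16 fails; recursion stops.
i values: 6, 8, 10, 12, 14, 16; the maximum is 16.

16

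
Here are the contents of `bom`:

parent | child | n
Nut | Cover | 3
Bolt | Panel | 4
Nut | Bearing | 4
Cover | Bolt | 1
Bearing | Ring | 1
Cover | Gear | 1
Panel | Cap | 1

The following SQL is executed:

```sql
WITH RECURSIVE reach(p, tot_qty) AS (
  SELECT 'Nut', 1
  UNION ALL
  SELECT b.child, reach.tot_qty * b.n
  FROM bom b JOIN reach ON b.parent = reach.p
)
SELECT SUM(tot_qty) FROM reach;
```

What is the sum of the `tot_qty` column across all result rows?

42

Base: (Nut, tot_qty=1).
Iteration 1: components of {Nut} -> Bearing = 1*4 = 4, Cover = 1*3 = 3.
Iteration 2: components of {Bearing,Cover} -> Bolt = 3*1 = 3, Gear = 3*1 = 3, Ring = 4*1 = 4.
Iteration 3: components of {Bolt,Gear,Ring} -> Panel = 3*4 = 12.
Iteration 4: components of {Panel} -> Cap = 12*1 = 12.
Iteration 5: no further components; recursion stops.
SUM(tot_qty) = 1 + 3 + 4 + 3 + 3 + 4 + 12 + 12 = 42.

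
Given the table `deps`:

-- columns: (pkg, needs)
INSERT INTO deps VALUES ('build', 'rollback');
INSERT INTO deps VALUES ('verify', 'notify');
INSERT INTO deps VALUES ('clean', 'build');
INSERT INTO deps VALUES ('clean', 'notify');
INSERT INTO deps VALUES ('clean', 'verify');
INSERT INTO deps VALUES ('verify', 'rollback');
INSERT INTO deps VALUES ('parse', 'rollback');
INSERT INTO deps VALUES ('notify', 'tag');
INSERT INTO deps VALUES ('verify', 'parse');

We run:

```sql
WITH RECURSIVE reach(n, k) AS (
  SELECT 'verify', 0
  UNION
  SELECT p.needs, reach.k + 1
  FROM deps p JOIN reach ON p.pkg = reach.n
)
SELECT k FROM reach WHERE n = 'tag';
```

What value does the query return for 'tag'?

Base: (verify, k=0).
Iteration 1: edges from {verify} -> (notify, k=1), (parse, k=1), (rollback, k=1).
Iteration 2: edges from {notify,parse,rollback} -> (rollback, k=2), (tag, k=2).
Iteration 3: no outgoing edges from {rollback,tag}; recursion stops.

2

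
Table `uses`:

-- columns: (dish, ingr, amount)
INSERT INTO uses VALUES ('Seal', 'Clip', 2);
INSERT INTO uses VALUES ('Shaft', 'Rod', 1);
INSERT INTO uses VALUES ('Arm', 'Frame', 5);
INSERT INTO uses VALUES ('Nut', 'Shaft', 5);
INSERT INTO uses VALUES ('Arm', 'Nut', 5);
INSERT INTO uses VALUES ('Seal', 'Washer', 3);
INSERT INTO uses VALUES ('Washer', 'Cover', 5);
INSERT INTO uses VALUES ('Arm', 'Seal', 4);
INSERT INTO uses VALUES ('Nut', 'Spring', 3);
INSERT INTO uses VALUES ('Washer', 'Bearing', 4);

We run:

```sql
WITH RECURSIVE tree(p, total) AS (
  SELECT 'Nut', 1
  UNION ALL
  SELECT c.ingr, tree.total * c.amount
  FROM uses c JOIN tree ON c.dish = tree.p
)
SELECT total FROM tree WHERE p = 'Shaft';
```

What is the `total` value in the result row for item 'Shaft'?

Base: (Nut, total=1).
Iteration 1: components of {Nut} -> Shaft = 1*5 = 5, Spring = 1*3 = 3.
Iteration 2: components of {Shaft,Spring} -> Rod = 5*1 = 5.
Iteration 3: no further components; recursion stops.

5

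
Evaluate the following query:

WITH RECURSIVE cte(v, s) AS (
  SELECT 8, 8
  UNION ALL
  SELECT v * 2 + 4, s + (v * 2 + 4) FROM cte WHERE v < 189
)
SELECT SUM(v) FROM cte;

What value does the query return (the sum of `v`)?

Base: v=8, s=8.
Iteration 1: 8 < 189 holds -> v = 8 * 2 + 4 = 20, s = 8 + 20 = 28.
Iteration 2: 20 < 189 holds -> v = 20 * 2 + 4 = 44, s = 28 + 44 = 72.
Iteration 3: 44 < 189 holds -> v = 44 * 2 + 4 = 92, s = 72 + 92 = 164.
Iteration 4: 92 < 189 holds -> v = 92 * 2 + 4 = 188, s = 164 + 188 = 352.
Iteration 5: 188 < 189 holds -> v = 188 * 2 + 4 = 380, s = 352 + 380 = 732.
Iteration 6: 380 < 189 fails; recursion stops.
SUM(v) = 8 + 20 + 44 + 92 + 188 + 380 = 732.

732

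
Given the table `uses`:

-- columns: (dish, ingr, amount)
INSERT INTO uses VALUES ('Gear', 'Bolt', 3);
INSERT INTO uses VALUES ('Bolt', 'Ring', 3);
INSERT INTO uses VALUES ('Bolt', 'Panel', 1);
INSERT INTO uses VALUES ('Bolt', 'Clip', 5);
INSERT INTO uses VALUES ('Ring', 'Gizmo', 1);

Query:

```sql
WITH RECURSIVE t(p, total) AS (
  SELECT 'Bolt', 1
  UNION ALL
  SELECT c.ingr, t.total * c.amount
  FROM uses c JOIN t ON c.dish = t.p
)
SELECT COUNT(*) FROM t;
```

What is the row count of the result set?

Base: (Bolt, total=1).
Iteration 1: components of {Bolt} -> Clip = 1*5 = 5, Panel = 1*1 = 1, Ring = 1*3 = 3.
Iteration 2: components of {Clip,Panel,Ring} -> Gizmo = 3*1 = 3.
Iteration 3: no further components; recursion stops.
Total rows emitted: 5.

5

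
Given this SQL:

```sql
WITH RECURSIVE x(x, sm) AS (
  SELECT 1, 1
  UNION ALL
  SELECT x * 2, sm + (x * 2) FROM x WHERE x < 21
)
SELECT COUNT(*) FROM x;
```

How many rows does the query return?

Base: x=1, sm=1.
Iteration 1: 1 < 21 holds -> x = 1 * 2 = 2, sm = 1 + 2 = 3.
Iteration 2: 2 < 21 holds -> x = 2 * 2 = 4, sm = 3 + 4 = 7.
Iteration 3: 4 < 21 holds -> x = 4 * 2 = 8, sm = 7 + 8 = 15.
Iteration 4: 8 < 21 holds -> x = 8 * 2 = 16, sm = 15 + 16 = 31.
Iteration 5: 16 < 21 holds -> x = 16 * 2 = 32, sm = 31 + 32 = 63.
Iteration 6: 32 < 21 fails; recursion stops.
Total rows emitted: 6.

6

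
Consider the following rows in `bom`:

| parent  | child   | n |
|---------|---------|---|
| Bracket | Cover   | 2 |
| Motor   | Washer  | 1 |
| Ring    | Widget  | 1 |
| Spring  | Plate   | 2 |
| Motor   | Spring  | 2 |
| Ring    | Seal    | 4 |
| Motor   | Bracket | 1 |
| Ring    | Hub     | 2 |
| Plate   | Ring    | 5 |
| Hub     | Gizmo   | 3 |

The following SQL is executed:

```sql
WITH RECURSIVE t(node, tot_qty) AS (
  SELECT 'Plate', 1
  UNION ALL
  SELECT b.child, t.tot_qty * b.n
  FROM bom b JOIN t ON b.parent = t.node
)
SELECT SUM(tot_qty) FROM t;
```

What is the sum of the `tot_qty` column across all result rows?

Base: (Plate, tot_qty=1).
Iteration 1: components of {Plate} -> Ring = 1*5 = 5.
Iteration 2: components of {Ring} -> Hub = 5*2 = 10, Seal = 5*4 = 20, Widget = 5*1 = 5.
Iteration 3: components of {Hub,Seal,Widget} -> Gizmo = 10*3 = 30.
Iteration 4: no further components; recursion stops.
SUM(tot_qty) = 1 + 5 + 10 + 20 + 5 + 30 = 71.

71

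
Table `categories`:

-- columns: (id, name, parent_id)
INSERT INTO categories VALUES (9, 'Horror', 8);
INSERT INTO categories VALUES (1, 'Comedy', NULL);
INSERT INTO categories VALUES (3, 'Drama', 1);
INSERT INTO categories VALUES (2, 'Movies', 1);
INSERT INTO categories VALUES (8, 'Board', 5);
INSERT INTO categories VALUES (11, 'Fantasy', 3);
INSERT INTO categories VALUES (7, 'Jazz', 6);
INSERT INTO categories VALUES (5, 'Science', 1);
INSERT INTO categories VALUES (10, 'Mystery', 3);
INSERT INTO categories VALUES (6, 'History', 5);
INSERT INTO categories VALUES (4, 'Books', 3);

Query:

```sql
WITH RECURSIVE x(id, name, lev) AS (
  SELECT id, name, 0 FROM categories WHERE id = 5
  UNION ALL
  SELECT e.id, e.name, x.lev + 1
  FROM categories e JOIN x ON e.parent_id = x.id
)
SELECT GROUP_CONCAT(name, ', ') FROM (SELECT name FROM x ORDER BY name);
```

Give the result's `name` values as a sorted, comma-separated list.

Base: id=5 (Science) at lev 0.
Iteration 1: rows with parent_id in {5} -> History (id 6, lev 1), Board (id 8, lev 1).
Iteration 2: rows with parent_id in {6,8} -> Jazz (id 7, lev 2), Horror (id 9, lev 2).
Iteration 3: no rows with parent_id in {7,9}; recursion stops.

Board, History, Horror, Jazz, Science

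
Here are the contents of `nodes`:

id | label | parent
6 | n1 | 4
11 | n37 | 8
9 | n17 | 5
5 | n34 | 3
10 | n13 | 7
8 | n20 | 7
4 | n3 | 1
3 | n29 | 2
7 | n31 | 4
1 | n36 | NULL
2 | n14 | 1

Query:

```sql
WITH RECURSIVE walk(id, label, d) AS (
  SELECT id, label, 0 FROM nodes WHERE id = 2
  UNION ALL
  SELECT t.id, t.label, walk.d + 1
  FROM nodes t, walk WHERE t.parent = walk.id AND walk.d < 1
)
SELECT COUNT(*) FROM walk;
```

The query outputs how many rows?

Base: id=2 (n14) at d 0.
Iteration 1: rows with parent in {2} -> n29 (id 3, d 1).
Iteration 2: d < 1 fails for all current rows; recursion stops.
Total rows emitted: 2.

2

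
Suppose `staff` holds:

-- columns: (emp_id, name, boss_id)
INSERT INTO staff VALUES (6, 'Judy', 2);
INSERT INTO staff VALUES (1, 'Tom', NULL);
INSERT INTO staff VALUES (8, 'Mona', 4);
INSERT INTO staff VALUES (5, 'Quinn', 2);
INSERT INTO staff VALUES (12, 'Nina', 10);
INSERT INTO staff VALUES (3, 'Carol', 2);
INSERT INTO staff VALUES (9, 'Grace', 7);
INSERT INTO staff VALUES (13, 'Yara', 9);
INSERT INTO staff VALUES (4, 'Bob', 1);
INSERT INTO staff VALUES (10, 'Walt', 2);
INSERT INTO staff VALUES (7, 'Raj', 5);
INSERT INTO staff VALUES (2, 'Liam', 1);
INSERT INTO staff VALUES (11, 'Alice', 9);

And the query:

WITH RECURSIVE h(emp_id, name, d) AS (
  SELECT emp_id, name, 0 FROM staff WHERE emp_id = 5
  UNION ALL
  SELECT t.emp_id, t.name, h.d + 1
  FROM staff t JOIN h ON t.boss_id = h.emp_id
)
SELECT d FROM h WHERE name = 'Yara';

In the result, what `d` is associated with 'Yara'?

3

Base: emp_id=5 (Quinn) at d 0.
Iteration 1: rows with boss_id in {5} -> Raj (id 7, d 1).
Iteration 2: rows with boss_id in {7} -> Grace (id 9, d 2).
Iteration 3: rows with boss_id in {9} -> Alice (id 11, d 3), Yara (id 13, d 3).
Iteration 4: no rows with boss_id in {11,13}; recursion stops.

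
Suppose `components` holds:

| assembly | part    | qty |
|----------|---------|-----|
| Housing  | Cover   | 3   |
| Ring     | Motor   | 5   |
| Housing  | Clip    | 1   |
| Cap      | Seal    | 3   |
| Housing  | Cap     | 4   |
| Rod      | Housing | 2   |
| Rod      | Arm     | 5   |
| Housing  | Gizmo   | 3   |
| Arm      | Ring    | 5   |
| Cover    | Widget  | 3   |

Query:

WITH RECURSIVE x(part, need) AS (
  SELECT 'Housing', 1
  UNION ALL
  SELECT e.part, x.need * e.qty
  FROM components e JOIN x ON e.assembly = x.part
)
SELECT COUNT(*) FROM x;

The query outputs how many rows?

Base: (Housing, need=1).
Iteration 1: components of {Housing} -> Cap = 1*4 = 4, Clip = 1*1 = 1, Cover = 1*3 = 3, Gizmo = 1*3 = 3.
Iteration 2: components of {Cap,Clip,Cover,Gizmo} -> Seal = 4*3 = 12, Widget = 3*3 = 9.
Iteration 3: no further components; recursion stops.
Total rows emitted: 7.

7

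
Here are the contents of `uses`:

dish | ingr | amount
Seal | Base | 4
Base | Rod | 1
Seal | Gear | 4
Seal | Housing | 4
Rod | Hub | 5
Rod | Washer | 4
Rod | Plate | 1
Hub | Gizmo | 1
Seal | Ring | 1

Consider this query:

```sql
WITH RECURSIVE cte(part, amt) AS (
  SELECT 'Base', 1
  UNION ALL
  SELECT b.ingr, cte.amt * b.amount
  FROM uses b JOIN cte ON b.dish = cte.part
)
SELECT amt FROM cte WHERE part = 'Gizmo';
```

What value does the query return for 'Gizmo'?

Base: (Base, amt=1).
Iteration 1: components of {Base} -> Rod = 1*1 = 1.
Iteration 2: components of {Rod} -> Hub = 1*5 = 5, Plate = 1*1 = 1, Washer = 1*4 = 4.
Iteration 3: components of {Hub,Plate,Washer} -> Gizmo = 5*1 = 5.
Iteration 4: no further components; recursion stops.

5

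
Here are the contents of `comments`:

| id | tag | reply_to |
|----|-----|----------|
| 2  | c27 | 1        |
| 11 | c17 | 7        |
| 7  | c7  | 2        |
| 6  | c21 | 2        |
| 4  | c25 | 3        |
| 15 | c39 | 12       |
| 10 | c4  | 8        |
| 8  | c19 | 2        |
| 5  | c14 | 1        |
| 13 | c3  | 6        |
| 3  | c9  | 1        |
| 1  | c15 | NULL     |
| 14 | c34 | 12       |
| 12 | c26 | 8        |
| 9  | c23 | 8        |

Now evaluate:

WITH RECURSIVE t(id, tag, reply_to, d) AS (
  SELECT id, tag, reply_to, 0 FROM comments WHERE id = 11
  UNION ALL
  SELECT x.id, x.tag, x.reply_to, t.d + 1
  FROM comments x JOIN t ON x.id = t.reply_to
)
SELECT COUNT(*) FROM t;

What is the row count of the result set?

4

Base: id=11 (c17), reply_to=7, d 0.
Iteration 1: join on id=7 -> c7 (id 7, reply_to=2, d 1).
Iteration 2: join on id=2 -> c27 (id 2, reply_to=1, d 2).
Iteration 3: join on id=1 -> c15 (id 1, reply_to=NULL, d 3).
Iteration 4: reply_to is NULL; no match; recursion stops.
Total rows emitted: 4.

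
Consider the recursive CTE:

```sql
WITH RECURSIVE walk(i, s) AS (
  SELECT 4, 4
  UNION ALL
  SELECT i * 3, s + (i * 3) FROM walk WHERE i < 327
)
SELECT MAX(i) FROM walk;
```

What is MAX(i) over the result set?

972

Base: i=4, s=4.
Iteration 1: 4 < 327 holds -> i = 4 * 3 = 12, s = 4 + 12 = 16.
Iteration 2: 12 < 327 holds -> i = 12 * 3 = 36, s = 16 + 36 = 52.
Iteration 3: 36 < 327 holds -> i = 36 * 3 = 108, s = 52 + 108 = 160.
Iteration 4: 108 < 327 holds -> i = 108 * 3 = 324, s = 160 + 324 = 484.
Iteration 5: 324 < 327 holds -> i = 324 * 3 = 972, s = 484 + 972 = 1456.
Iteration 6: 972 < 327 fails; recursion stops.
i values: 4, 12, 36, 108, 324, 972; the maximum is 972.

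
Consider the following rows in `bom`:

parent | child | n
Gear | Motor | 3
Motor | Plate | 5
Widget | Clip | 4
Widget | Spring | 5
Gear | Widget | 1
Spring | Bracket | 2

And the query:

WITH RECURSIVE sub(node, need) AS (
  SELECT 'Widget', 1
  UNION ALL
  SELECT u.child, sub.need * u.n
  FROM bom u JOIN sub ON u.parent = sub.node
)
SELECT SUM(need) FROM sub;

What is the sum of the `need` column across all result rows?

20

Base: (Widget, need=1).
Iteration 1: components of {Widget} -> Clip = 1*4 = 4, Spring = 1*5 = 5.
Iteration 2: components of {Clip,Spring} -> Bracket = 5*2 = 10.
Iteration 3: no further components; recursion stops.
SUM(need) = 1 + 4 + 5 + 10 = 20.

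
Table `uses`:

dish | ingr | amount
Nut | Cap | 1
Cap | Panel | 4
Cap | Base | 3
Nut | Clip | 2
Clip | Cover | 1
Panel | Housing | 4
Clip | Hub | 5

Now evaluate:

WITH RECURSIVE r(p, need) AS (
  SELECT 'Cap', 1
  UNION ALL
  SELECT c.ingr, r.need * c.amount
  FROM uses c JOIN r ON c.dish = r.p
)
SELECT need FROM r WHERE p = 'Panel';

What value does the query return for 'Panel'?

Base: (Cap, need=1).
Iteration 1: components of {Cap} -> Base = 1*3 = 3, Panel = 1*4 = 4.
Iteration 2: components of {Base,Panel} -> Housing = 4*4 = 16.
Iteration 3: no further components; recursion stops.

4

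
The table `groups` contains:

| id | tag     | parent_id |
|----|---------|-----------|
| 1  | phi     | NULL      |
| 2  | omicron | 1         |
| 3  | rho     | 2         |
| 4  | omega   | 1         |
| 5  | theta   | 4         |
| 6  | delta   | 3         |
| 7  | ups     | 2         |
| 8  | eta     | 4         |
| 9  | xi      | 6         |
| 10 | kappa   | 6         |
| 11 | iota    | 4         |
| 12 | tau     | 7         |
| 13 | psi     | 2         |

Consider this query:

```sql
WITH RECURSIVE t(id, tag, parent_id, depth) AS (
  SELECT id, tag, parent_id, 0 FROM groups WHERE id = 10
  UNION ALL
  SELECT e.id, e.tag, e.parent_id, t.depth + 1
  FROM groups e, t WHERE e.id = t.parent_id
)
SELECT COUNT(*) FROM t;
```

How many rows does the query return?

Base: id=10 (kappa), parent_id=6, depth 0.
Iteration 1: join on id=6 -> delta (id 6, parent_id=3, depth 1).
Iteration 2: join on id=3 -> rho (id 3, parent_id=2, depth 2).
Iteration 3: join on id=2 -> omicron (id 2, parent_id=1, depth 3).
Iteration 4: join on id=1 -> phi (id 1, parent_id=NULL, depth 4).
Iteration 5: parent_id is NULL; no match; recursion stops.
Total rows emitted: 5.

5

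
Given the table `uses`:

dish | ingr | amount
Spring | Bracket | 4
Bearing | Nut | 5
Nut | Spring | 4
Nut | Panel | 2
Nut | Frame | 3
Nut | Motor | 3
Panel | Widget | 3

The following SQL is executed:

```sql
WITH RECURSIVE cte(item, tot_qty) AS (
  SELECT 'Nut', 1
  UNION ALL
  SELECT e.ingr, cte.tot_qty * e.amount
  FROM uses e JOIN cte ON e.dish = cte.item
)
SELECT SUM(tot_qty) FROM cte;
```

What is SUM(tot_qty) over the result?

Base: (Nut, tot_qty=1).
Iteration 1: components of {Nut} -> Frame = 1*3 = 3, Motor = 1*3 = 3, Panel = 1*2 = 2, Spring = 1*4 = 4.
Iteration 2: components of {Frame,Motor,Panel,Spring} -> Bracket = 4*4 = 16, Widget = 2*3 = 6.
Iteration 3: no further components; recursion stops.
SUM(tot_qty) = 1 + 4 + 2 + 3 + 3 + 16 + 6 = 35.

35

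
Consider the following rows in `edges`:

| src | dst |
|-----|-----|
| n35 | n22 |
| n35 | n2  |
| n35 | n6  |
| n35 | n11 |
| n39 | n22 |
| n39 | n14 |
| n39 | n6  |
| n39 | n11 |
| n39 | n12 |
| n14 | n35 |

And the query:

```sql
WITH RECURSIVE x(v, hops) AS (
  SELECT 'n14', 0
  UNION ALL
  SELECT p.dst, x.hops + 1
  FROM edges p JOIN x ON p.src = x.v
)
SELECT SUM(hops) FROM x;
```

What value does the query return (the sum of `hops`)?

Base: (n14, hops=0).
Iteration 1: edges from {n14} -> (n35, hops=1).
Iteration 2: edges from {n35} -> (n11, hops=2), (n2, hops=2), (n22, hops=2), (n6, hops=2).
Iteration 3: no outgoing edges from {n11,n2,n22,n6}; recursion stops.
SUM(hops) = 0 + 1 + 2 + 2 + 2 + 2 = 9.

9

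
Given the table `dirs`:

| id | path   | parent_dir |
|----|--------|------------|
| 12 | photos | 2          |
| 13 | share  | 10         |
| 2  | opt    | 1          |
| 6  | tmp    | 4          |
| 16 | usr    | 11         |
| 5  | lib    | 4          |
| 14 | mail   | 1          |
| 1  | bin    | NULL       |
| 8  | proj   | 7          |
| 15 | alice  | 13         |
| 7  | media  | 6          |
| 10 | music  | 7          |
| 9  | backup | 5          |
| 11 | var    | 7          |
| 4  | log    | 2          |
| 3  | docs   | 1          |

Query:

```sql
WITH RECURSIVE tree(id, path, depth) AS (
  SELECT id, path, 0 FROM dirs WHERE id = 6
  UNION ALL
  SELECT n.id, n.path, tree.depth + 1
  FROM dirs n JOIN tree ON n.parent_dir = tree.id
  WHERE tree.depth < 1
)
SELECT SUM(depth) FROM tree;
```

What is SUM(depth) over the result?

1

Base: id=6 (tmp) at depth 0.
Iteration 1: rows with parent_dir in {6} -> media (id 7, depth 1).
Iteration 2: depth < 1 fails for all current rows; recursion stops.
SUM(depth) = 0 + 1 = 1.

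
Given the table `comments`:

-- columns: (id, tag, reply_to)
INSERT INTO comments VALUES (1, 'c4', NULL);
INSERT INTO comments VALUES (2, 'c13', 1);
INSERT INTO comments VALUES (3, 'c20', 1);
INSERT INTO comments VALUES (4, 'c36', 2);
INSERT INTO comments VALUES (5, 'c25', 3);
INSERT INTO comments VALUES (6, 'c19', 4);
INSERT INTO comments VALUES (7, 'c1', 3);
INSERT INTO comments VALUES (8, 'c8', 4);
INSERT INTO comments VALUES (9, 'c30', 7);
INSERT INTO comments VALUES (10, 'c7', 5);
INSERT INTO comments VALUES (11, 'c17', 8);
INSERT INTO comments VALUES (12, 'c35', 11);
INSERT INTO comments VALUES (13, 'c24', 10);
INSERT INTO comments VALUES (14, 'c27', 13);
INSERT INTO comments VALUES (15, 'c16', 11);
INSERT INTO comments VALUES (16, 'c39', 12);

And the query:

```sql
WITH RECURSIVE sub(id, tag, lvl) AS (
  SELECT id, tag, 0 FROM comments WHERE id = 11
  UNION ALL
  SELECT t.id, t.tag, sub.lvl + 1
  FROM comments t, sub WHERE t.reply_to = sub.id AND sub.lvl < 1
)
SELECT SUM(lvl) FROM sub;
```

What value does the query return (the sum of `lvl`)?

Base: id=11 (c17) at lvl 0.
Iteration 1: rows with reply_to in {11} -> c35 (id 12, lvl 1), c16 (id 15, lvl 1).
Iteration 2: lvl < 1 fails for all current rows; recursion stops.
SUM(lvl) = 0 + 1 + 1 = 2.

2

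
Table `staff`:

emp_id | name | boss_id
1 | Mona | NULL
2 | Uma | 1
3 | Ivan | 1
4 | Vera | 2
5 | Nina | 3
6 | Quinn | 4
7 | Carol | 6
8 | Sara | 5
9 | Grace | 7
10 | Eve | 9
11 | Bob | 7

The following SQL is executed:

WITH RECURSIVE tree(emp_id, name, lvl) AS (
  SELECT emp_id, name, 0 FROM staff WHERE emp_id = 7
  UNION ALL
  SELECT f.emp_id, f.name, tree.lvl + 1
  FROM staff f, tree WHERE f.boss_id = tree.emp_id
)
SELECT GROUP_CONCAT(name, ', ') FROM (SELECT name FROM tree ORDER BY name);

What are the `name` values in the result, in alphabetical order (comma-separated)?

Bob, Carol, Eve, Grace

Base: emp_id=7 (Carol) at lvl 0.
Iteration 1: rows with boss_id in {7} -> Grace (id 9, lvl 1), Bob (id 11, lvl 1).
Iteration 2: rows with boss_id in {9,11} -> Eve (id 10, lvl 2).
Iteration 3: no rows with boss_id in {10}; recursion stops.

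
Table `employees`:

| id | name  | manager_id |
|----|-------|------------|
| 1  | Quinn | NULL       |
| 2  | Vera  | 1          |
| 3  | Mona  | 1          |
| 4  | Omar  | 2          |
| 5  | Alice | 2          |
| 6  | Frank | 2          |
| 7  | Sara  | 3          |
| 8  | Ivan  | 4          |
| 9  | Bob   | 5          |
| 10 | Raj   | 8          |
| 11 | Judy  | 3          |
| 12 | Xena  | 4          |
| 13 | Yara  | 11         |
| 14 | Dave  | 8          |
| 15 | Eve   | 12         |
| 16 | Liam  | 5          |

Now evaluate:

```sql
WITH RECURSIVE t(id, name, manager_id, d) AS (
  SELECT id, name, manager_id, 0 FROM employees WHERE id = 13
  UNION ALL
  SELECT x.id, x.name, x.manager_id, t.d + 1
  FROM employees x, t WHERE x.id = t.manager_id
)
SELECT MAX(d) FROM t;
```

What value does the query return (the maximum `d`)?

Base: id=13 (Yara), manager_id=11, d 0.
Iteration 1: join on id=11 -> Judy (id 11, manager_id=3, d 1).
Iteration 2: join on id=3 -> Mona (id 3, manager_id=1, d 2).
Iteration 3: join on id=1 -> Quinn (id 1, manager_id=NULL, d 3).
Iteration 4: manager_id is NULL; no match; recursion stops.
d values: 0, 1, 2, 3; the maximum is 3.

3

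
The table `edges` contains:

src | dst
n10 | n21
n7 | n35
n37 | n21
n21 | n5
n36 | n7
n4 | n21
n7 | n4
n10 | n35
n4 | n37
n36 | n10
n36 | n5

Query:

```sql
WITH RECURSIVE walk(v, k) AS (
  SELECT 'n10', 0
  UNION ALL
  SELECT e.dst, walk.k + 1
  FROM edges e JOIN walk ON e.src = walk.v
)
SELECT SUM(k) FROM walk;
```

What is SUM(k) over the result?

Base: (n10, k=0).
Iteration 1: edges from {n10} -> (n21, k=1), (n35, k=1).
Iteration 2: edges from {n21,n35} -> (n5, k=2).
Iteration 3: no outgoing edges from {n5}; recursion stops.
SUM(k) = 0 + 1 + 1 + 2 = 4.

4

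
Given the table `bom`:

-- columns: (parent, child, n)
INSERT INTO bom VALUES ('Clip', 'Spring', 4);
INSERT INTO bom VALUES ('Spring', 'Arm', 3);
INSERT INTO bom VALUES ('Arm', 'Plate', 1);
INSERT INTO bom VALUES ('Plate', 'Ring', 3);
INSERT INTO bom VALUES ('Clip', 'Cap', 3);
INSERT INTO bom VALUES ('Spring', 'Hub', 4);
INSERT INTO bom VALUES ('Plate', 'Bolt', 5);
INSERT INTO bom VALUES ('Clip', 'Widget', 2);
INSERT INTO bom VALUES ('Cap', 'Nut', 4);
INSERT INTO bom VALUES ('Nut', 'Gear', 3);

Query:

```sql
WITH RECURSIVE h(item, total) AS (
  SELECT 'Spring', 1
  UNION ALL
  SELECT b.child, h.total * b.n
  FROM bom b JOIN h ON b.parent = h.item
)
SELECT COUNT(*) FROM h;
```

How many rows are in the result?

Base: (Spring, total=1).
Iteration 1: components of {Spring} -> Arm = 1*3 = 3, Hub = 1*4 = 4.
Iteration 2: components of {Arm,Hub} -> Plate = 3*1 = 3.
Iteration 3: components of {Plate} -> Bolt = 3*5 = 15, Ring = 3*3 = 9.
Iteration 4: no further components; recursion stops.
Total rows emitted: 6.

6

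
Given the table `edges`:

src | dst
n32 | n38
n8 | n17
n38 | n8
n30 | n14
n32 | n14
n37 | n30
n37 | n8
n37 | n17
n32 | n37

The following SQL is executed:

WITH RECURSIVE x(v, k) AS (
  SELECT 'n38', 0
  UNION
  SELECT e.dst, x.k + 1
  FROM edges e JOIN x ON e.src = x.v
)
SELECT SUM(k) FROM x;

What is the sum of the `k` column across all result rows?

Base: (n38, k=0).
Iteration 1: edges from {n38} -> (n8, k=1).
Iteration 2: edges from {n8} -> (n17, k=2).
Iteration 3: no outgoing edges from {n17}; recursion stops.
SUM(k) = 0 + 1 + 2 = 3.

3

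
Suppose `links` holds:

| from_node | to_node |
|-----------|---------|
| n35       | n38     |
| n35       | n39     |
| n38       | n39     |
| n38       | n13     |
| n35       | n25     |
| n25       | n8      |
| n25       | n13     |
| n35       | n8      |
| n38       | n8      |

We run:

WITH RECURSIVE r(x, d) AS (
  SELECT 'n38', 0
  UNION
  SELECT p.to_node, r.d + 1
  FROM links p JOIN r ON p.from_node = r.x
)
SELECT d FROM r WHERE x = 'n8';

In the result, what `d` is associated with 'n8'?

1

Base: (n38, d=0).
Iteration 1: edges from {n38} -> (n13, d=1), (n39, d=1), (n8, d=1).
Iteration 2: no outgoing edges from {n13,n39,n8}; recursion stops.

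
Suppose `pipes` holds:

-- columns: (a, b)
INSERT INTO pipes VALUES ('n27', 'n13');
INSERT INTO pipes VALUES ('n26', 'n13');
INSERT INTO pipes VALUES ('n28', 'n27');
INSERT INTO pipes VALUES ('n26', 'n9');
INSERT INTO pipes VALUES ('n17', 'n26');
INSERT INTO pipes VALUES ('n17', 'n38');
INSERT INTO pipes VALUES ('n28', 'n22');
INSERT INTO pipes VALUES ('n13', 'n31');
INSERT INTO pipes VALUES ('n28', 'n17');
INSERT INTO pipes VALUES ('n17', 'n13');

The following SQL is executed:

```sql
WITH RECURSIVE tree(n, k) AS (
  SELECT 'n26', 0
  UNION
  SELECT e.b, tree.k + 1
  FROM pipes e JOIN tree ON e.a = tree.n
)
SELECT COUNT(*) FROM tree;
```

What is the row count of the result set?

Base: (n26, k=0).
Iteration 1: edges from {n26} -> (n13, k=1), (n9, k=1).
Iteration 2: edges from {n13,n9} -> (n31, k=2).
Iteration 3: no outgoing edges from {n31}; recursion stops.
Total rows emitted: 4.

4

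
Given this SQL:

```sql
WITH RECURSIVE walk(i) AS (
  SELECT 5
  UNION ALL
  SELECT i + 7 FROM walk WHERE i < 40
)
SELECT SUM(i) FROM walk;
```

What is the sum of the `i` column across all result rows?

135

Base: i=5.
Iteration 1: 5 < 40 holds -> i = 5 + 7 = 12.
Iteration 2: 12 < 40 holds -> i = 12 + 7 = 19.
Iteration 3: 19 < 40 holds -> i = 19 + 7 = 26.
Iteration 4: 26 < 40 holds -> i = 26 + 7 = 33.
Iteration 5: 33 < 40 holds -> i = 33 + 7 = 40.
Iteration 6: 40 < 40 fails; recursion stops.
SUM(i) = 5 + 12 + 19 + 26 + 33 + 40 = 135.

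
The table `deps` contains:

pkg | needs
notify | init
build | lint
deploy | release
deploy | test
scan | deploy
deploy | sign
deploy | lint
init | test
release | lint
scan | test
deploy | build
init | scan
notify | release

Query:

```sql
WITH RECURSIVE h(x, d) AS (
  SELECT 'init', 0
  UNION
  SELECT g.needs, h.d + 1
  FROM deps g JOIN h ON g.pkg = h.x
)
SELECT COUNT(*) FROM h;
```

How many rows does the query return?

11

Base: (init, d=0).
Iteration 1: edges from {init} -> (scan, d=1), (test, d=1).
Iteration 2: edges from {scan,test} -> (deploy, d=2), (test, d=2).
Iteration 3: edges from {deploy,test} -> (build, d=3), (lint, d=3), (release, d=3), (sign, d=3), (test, d=3).
Iteration 4: edges from {build,lint,release,sign,test} -> (lint, d=4). [UNION drops 1 duplicate row(s)]
Iteration 5: no outgoing edges from {lint}; recursion stops.
Total rows emitted: 11.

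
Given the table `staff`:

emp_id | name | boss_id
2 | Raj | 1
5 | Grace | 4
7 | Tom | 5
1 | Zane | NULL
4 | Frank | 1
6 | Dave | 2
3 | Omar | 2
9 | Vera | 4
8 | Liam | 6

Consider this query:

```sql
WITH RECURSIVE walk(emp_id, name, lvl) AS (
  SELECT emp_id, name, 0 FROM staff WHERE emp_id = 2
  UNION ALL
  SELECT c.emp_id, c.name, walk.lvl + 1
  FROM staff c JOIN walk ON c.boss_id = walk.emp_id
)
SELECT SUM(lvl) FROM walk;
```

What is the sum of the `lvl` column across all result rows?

4

Base: emp_id=2 (Raj) at lvl 0.
Iteration 1: rows with boss_id in {2} -> Omar (id 3, lvl 1), Dave (id 6, lvl 1).
Iteration 2: rows with boss_id in {3,6} -> Liam (id 8, lvl 2).
Iteration 3: no rows with boss_id in {8}; recursion stops.
SUM(lvl) = 0 + 1 + 1 + 2 = 4.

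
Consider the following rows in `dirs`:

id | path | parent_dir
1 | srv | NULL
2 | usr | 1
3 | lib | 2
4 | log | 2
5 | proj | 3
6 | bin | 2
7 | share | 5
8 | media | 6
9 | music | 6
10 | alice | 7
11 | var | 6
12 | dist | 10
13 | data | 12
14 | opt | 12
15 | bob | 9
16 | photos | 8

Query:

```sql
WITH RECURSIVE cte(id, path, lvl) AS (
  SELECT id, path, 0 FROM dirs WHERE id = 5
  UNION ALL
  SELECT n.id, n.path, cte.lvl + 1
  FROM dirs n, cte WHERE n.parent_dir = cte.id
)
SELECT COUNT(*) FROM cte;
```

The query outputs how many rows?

6

Base: id=5 (proj) at lvl 0.
Iteration 1: rows with parent_dir in {5} -> share (id 7, lvl 1).
Iteration 2: rows with parent_dir in {7} -> alice (id 10, lvl 2).
Iteration 3: rows with parent_dir in {10} -> dist (id 12, lvl 3).
Iteration 4: rows with parent_dir in {12} -> data (id 13, lvl 4), opt (id 14, lvl 4).
Iteration 5: no rows with parent_dir in {13,14}; recursion stops.
Total rows emitted: 6.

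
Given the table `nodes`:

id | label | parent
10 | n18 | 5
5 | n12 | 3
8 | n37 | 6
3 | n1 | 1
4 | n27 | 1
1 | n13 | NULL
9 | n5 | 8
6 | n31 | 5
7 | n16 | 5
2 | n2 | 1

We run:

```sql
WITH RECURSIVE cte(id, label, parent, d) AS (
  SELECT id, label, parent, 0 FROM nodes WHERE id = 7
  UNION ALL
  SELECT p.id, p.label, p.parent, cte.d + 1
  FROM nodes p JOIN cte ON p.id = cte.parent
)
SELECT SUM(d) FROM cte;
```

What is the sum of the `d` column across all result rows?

6

Base: id=7 (n16), parent=5, d 0.
Iteration 1: join on id=5 -> n12 (id 5, parent=3, d 1).
Iteration 2: join on id=3 -> n1 (id 3, parent=1, d 2).
Iteration 3: join on id=1 -> n13 (id 1, parent=NULL, d 3).
Iteration 4: parent is NULL; no match; recursion stops.
SUM(d) = 0 + 1 + 2 + 3 = 6.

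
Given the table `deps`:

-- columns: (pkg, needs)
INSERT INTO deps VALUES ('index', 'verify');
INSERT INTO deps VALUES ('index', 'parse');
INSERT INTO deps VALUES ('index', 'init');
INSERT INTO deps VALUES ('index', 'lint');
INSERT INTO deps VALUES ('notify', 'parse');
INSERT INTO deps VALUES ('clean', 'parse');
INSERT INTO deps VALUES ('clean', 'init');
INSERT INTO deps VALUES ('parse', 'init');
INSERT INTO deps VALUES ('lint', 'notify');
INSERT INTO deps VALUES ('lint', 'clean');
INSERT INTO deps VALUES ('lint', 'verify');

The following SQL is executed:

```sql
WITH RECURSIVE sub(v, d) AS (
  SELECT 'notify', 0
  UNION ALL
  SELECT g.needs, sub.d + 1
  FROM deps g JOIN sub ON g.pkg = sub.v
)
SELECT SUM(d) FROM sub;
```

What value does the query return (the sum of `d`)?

Base: (notify, d=0).
Iteration 1: edges from {notify} -> (parse, d=1).
Iteration 2: edges from {parse} -> (init, d=2).
Iteration 3: no outgoing edges from {init}; recursion stops.
SUM(d) = 0 + 1 + 2 = 3.

3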